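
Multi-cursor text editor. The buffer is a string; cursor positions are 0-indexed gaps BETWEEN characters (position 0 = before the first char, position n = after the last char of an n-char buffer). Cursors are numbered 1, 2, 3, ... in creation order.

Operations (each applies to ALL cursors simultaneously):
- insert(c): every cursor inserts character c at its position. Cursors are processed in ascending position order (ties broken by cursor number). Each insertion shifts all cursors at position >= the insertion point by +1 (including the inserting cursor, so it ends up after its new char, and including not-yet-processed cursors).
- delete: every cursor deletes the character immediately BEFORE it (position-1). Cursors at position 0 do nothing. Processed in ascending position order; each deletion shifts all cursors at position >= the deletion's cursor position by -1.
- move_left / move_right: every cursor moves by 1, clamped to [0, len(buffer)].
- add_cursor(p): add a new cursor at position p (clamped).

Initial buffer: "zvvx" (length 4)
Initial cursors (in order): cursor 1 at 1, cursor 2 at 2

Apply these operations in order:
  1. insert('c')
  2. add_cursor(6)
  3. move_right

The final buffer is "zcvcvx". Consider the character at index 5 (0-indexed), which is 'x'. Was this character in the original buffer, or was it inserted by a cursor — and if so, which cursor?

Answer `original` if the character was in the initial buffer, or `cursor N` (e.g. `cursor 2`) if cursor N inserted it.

Answer: original

Derivation:
After op 1 (insert('c')): buffer="zcvcvx" (len 6), cursors c1@2 c2@4, authorship .1.2..
After op 2 (add_cursor(6)): buffer="zcvcvx" (len 6), cursors c1@2 c2@4 c3@6, authorship .1.2..
After op 3 (move_right): buffer="zcvcvx" (len 6), cursors c1@3 c2@5 c3@6, authorship .1.2..
Authorship (.=original, N=cursor N): . 1 . 2 . .
Index 5: author = original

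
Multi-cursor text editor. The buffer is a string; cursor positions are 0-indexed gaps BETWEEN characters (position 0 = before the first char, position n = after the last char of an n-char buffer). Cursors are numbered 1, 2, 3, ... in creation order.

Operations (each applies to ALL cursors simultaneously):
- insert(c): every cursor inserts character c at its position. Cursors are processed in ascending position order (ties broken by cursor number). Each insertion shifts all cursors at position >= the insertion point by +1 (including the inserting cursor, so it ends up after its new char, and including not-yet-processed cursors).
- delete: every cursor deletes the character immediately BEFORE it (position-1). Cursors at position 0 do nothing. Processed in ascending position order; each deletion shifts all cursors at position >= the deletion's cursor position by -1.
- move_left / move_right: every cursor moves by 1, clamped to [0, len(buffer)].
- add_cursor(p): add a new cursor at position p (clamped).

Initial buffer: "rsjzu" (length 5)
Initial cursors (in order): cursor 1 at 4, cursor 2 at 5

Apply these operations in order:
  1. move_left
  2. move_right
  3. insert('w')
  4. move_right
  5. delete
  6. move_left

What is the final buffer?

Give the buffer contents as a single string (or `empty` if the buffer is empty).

Answer: rsjzw

Derivation:
After op 1 (move_left): buffer="rsjzu" (len 5), cursors c1@3 c2@4, authorship .....
After op 2 (move_right): buffer="rsjzu" (len 5), cursors c1@4 c2@5, authorship .....
After op 3 (insert('w')): buffer="rsjzwuw" (len 7), cursors c1@5 c2@7, authorship ....1.2
After op 4 (move_right): buffer="rsjzwuw" (len 7), cursors c1@6 c2@7, authorship ....1.2
After op 5 (delete): buffer="rsjzw" (len 5), cursors c1@5 c2@5, authorship ....1
After op 6 (move_left): buffer="rsjzw" (len 5), cursors c1@4 c2@4, authorship ....1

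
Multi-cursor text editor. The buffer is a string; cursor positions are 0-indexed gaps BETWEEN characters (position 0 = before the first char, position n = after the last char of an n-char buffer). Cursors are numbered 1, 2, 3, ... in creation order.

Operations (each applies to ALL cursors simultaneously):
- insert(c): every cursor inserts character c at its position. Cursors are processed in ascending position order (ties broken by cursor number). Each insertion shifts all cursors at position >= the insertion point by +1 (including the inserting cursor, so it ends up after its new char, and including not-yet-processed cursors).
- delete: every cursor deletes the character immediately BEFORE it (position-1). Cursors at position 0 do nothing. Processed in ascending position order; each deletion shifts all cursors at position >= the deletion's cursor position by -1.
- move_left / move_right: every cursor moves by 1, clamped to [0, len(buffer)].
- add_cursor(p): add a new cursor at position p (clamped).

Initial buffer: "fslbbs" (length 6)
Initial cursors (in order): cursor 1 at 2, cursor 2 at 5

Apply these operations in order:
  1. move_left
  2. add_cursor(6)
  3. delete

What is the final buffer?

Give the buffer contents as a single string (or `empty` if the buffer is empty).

Answer: slb

Derivation:
After op 1 (move_left): buffer="fslbbs" (len 6), cursors c1@1 c2@4, authorship ......
After op 2 (add_cursor(6)): buffer="fslbbs" (len 6), cursors c1@1 c2@4 c3@6, authorship ......
After op 3 (delete): buffer="slb" (len 3), cursors c1@0 c2@2 c3@3, authorship ...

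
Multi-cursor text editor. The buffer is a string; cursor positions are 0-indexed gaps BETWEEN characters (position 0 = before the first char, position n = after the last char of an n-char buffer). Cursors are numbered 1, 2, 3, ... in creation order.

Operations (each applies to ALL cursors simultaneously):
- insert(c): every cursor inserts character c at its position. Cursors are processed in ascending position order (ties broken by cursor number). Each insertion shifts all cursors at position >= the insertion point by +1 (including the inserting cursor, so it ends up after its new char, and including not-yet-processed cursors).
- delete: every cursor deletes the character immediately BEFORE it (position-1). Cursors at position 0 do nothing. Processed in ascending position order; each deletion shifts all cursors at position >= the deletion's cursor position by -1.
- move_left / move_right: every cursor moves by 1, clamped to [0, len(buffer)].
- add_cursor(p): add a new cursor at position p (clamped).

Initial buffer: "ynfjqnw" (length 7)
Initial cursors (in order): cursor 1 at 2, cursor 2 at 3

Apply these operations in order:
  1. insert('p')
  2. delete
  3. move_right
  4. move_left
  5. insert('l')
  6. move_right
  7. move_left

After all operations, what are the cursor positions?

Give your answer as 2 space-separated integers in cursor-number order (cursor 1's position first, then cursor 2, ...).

Answer: 3 5

Derivation:
After op 1 (insert('p')): buffer="ynpfpjqnw" (len 9), cursors c1@3 c2@5, authorship ..1.2....
After op 2 (delete): buffer="ynfjqnw" (len 7), cursors c1@2 c2@3, authorship .......
After op 3 (move_right): buffer="ynfjqnw" (len 7), cursors c1@3 c2@4, authorship .......
After op 4 (move_left): buffer="ynfjqnw" (len 7), cursors c1@2 c2@3, authorship .......
After op 5 (insert('l')): buffer="ynlfljqnw" (len 9), cursors c1@3 c2@5, authorship ..1.2....
After op 6 (move_right): buffer="ynlfljqnw" (len 9), cursors c1@4 c2@6, authorship ..1.2....
After op 7 (move_left): buffer="ynlfljqnw" (len 9), cursors c1@3 c2@5, authorship ..1.2....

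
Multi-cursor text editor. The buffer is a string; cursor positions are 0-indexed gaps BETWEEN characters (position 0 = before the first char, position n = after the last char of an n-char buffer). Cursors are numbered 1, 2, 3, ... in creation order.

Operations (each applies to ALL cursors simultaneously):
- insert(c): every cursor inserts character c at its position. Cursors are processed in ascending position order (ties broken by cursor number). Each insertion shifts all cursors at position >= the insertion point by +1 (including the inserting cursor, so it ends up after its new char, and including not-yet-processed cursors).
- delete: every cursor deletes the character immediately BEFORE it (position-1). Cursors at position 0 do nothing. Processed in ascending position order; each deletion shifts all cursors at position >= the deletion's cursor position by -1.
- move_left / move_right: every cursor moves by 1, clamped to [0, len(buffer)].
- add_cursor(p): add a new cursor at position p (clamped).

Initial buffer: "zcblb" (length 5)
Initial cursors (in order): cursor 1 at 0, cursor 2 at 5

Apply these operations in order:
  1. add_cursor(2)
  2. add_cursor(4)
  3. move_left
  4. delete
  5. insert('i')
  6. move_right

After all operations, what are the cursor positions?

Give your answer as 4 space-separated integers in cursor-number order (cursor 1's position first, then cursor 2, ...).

Answer: 3 6 3 6

Derivation:
After op 1 (add_cursor(2)): buffer="zcblb" (len 5), cursors c1@0 c3@2 c2@5, authorship .....
After op 2 (add_cursor(4)): buffer="zcblb" (len 5), cursors c1@0 c3@2 c4@4 c2@5, authorship .....
After op 3 (move_left): buffer="zcblb" (len 5), cursors c1@0 c3@1 c4@3 c2@4, authorship .....
After op 4 (delete): buffer="cb" (len 2), cursors c1@0 c3@0 c2@1 c4@1, authorship ..
After op 5 (insert('i')): buffer="iiciib" (len 6), cursors c1@2 c3@2 c2@5 c4@5, authorship 13.24.
After op 6 (move_right): buffer="iiciib" (len 6), cursors c1@3 c3@3 c2@6 c4@6, authorship 13.24.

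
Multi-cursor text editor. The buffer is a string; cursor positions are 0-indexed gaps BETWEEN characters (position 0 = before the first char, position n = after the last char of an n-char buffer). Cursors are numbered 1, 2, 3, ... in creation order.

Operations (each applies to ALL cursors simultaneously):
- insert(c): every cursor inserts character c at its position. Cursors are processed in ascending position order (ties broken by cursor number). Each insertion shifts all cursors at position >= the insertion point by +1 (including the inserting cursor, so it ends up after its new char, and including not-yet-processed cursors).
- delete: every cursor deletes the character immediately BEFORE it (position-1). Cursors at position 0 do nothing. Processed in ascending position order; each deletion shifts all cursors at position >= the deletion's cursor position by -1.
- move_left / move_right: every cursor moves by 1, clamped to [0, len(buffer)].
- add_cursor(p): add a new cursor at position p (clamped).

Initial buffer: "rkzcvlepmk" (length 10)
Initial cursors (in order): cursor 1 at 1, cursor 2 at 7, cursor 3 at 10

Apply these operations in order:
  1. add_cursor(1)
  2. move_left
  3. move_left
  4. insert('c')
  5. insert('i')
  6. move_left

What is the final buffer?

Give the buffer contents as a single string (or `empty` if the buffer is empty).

Answer: cciirkzcvcilepcimk

Derivation:
After op 1 (add_cursor(1)): buffer="rkzcvlepmk" (len 10), cursors c1@1 c4@1 c2@7 c3@10, authorship ..........
After op 2 (move_left): buffer="rkzcvlepmk" (len 10), cursors c1@0 c4@0 c2@6 c3@9, authorship ..........
After op 3 (move_left): buffer="rkzcvlepmk" (len 10), cursors c1@0 c4@0 c2@5 c3@8, authorship ..........
After op 4 (insert('c')): buffer="ccrkzcvclepcmk" (len 14), cursors c1@2 c4@2 c2@8 c3@12, authorship 14.....2...3..
After op 5 (insert('i')): buffer="cciirkzcvcilepcimk" (len 18), cursors c1@4 c4@4 c2@11 c3@16, authorship 1414.....22...33..
After op 6 (move_left): buffer="cciirkzcvcilepcimk" (len 18), cursors c1@3 c4@3 c2@10 c3@15, authorship 1414.....22...33..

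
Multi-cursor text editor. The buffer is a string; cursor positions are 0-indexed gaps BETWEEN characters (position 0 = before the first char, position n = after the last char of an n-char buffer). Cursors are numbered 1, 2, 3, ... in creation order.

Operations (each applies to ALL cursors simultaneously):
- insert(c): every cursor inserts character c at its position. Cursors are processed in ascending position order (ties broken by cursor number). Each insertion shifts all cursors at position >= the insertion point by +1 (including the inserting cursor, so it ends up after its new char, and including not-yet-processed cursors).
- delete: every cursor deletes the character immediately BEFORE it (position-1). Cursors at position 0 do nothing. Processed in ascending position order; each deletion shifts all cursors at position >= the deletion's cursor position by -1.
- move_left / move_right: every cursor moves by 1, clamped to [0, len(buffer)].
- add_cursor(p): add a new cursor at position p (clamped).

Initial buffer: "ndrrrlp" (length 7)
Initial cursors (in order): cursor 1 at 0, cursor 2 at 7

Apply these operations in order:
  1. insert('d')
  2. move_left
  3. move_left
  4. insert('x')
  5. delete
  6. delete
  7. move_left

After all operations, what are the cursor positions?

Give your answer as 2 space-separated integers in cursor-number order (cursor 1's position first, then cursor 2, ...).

After op 1 (insert('d')): buffer="dndrrrlpd" (len 9), cursors c1@1 c2@9, authorship 1.......2
After op 2 (move_left): buffer="dndrrrlpd" (len 9), cursors c1@0 c2@8, authorship 1.......2
After op 3 (move_left): buffer="dndrrrlpd" (len 9), cursors c1@0 c2@7, authorship 1.......2
After op 4 (insert('x')): buffer="xdndrrrlxpd" (len 11), cursors c1@1 c2@9, authorship 11......2.2
After op 5 (delete): buffer="dndrrrlpd" (len 9), cursors c1@0 c2@7, authorship 1.......2
After op 6 (delete): buffer="dndrrrpd" (len 8), cursors c1@0 c2@6, authorship 1......2
After op 7 (move_left): buffer="dndrrrpd" (len 8), cursors c1@0 c2@5, authorship 1......2

Answer: 0 5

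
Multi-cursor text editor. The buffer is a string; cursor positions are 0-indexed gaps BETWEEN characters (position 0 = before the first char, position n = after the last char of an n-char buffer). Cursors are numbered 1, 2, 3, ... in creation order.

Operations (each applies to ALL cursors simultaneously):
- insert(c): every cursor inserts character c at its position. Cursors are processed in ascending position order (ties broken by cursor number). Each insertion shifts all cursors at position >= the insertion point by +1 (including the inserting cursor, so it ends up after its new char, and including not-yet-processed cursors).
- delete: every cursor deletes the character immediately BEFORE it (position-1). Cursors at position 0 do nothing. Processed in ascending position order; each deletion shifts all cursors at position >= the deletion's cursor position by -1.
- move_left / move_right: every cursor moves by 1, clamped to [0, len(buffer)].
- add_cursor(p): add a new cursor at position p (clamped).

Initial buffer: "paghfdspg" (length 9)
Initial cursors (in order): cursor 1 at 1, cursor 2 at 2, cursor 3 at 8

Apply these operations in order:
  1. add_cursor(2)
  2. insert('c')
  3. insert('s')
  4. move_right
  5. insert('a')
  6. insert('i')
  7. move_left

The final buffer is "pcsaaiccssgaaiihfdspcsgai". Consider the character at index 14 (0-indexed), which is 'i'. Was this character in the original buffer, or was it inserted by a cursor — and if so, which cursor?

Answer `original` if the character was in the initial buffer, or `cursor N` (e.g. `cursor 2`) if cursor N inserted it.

After op 1 (add_cursor(2)): buffer="paghfdspg" (len 9), cursors c1@1 c2@2 c4@2 c3@8, authorship .........
After op 2 (insert('c')): buffer="pcaccghfdspcg" (len 13), cursors c1@2 c2@5 c4@5 c3@12, authorship .1.24......3.
After op 3 (insert('s')): buffer="pcsaccssghfdspcsg" (len 17), cursors c1@3 c2@8 c4@8 c3@16, authorship .11.2424......33.
After op 4 (move_right): buffer="pcsaccssghfdspcsg" (len 17), cursors c1@4 c2@9 c4@9 c3@17, authorship .11.2424......33.
After op 5 (insert('a')): buffer="pcsaaccssgaahfdspcsga" (len 21), cursors c1@5 c2@12 c4@12 c3@21, authorship .11.12424.24.....33.3
After op 6 (insert('i')): buffer="pcsaaiccssgaaiihfdspcsgai" (len 25), cursors c1@6 c2@15 c4@15 c3@25, authorship .11.112424.2424.....33.33
After op 7 (move_left): buffer="pcsaaiccssgaaiihfdspcsgai" (len 25), cursors c1@5 c2@14 c4@14 c3@24, authorship .11.112424.2424.....33.33
Authorship (.=original, N=cursor N): . 1 1 . 1 1 2 4 2 4 . 2 4 2 4 . . . . . 3 3 . 3 3
Index 14: author = 4

Answer: cursor 4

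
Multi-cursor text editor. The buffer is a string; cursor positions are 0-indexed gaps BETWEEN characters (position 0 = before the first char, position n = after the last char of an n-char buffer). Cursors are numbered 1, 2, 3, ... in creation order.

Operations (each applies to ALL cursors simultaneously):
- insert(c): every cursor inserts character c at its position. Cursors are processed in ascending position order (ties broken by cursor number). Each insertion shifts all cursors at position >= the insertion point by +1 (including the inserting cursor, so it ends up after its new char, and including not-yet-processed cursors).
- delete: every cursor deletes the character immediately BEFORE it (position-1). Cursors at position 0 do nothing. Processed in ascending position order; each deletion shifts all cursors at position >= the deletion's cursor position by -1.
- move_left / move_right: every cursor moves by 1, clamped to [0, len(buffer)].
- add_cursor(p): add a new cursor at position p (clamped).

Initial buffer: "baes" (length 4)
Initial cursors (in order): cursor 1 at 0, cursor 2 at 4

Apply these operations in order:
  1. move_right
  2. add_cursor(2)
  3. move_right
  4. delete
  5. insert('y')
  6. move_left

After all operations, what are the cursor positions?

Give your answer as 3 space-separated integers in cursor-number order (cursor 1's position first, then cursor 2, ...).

Answer: 3 3 3

Derivation:
After op 1 (move_right): buffer="baes" (len 4), cursors c1@1 c2@4, authorship ....
After op 2 (add_cursor(2)): buffer="baes" (len 4), cursors c1@1 c3@2 c2@4, authorship ....
After op 3 (move_right): buffer="baes" (len 4), cursors c1@2 c3@3 c2@4, authorship ....
After op 4 (delete): buffer="b" (len 1), cursors c1@1 c2@1 c3@1, authorship .
After op 5 (insert('y')): buffer="byyy" (len 4), cursors c1@4 c2@4 c3@4, authorship .123
After op 6 (move_left): buffer="byyy" (len 4), cursors c1@3 c2@3 c3@3, authorship .123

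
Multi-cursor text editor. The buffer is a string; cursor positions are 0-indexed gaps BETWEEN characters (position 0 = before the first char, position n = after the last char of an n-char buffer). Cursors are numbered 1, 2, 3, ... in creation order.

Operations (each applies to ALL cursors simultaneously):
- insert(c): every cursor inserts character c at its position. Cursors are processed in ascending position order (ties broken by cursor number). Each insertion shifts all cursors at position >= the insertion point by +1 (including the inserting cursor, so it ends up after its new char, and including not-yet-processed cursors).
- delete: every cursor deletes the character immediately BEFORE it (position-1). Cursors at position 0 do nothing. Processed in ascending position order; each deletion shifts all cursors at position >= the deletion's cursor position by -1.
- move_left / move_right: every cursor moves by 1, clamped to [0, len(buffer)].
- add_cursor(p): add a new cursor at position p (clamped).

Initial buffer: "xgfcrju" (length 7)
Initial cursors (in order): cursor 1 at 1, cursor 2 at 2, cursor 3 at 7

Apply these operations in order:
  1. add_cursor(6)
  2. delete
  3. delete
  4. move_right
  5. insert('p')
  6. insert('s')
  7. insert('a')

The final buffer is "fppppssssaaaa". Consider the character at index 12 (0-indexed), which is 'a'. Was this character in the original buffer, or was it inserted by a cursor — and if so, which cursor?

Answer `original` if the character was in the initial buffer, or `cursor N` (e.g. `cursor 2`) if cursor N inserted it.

Answer: cursor 4

Derivation:
After op 1 (add_cursor(6)): buffer="xgfcrju" (len 7), cursors c1@1 c2@2 c4@6 c3@7, authorship .......
After op 2 (delete): buffer="fcr" (len 3), cursors c1@0 c2@0 c3@3 c4@3, authorship ...
After op 3 (delete): buffer="f" (len 1), cursors c1@0 c2@0 c3@1 c4@1, authorship .
After op 4 (move_right): buffer="f" (len 1), cursors c1@1 c2@1 c3@1 c4@1, authorship .
After op 5 (insert('p')): buffer="fpppp" (len 5), cursors c1@5 c2@5 c3@5 c4@5, authorship .1234
After op 6 (insert('s')): buffer="fppppssss" (len 9), cursors c1@9 c2@9 c3@9 c4@9, authorship .12341234
After op 7 (insert('a')): buffer="fppppssssaaaa" (len 13), cursors c1@13 c2@13 c3@13 c4@13, authorship .123412341234
Authorship (.=original, N=cursor N): . 1 2 3 4 1 2 3 4 1 2 3 4
Index 12: author = 4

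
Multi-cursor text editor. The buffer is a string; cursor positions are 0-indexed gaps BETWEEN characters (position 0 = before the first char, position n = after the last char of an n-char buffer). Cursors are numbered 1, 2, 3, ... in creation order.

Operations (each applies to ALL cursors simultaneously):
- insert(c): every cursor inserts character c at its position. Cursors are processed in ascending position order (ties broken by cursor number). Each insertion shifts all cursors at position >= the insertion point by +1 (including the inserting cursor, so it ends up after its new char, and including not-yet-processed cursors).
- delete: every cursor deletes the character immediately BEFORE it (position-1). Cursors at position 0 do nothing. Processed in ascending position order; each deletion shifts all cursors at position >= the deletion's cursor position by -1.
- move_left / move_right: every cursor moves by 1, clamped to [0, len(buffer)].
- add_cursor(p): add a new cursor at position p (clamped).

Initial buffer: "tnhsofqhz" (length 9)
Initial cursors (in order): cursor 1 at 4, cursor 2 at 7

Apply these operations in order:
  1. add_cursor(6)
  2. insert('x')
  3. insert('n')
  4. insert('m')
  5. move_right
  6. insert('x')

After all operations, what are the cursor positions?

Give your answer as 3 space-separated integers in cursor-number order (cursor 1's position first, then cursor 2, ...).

After op 1 (add_cursor(6)): buffer="tnhsofqhz" (len 9), cursors c1@4 c3@6 c2@7, authorship .........
After op 2 (insert('x')): buffer="tnhsxofxqxhz" (len 12), cursors c1@5 c3@8 c2@10, authorship ....1..3.2..
After op 3 (insert('n')): buffer="tnhsxnofxnqxnhz" (len 15), cursors c1@6 c3@10 c2@13, authorship ....11..33.22..
After op 4 (insert('m')): buffer="tnhsxnmofxnmqxnmhz" (len 18), cursors c1@7 c3@12 c2@16, authorship ....111..333.222..
After op 5 (move_right): buffer="tnhsxnmofxnmqxnmhz" (len 18), cursors c1@8 c3@13 c2@17, authorship ....111..333.222..
After op 6 (insert('x')): buffer="tnhsxnmoxfxnmqxxnmhxz" (len 21), cursors c1@9 c3@15 c2@20, authorship ....111.1.333.3222.2.

Answer: 9 20 15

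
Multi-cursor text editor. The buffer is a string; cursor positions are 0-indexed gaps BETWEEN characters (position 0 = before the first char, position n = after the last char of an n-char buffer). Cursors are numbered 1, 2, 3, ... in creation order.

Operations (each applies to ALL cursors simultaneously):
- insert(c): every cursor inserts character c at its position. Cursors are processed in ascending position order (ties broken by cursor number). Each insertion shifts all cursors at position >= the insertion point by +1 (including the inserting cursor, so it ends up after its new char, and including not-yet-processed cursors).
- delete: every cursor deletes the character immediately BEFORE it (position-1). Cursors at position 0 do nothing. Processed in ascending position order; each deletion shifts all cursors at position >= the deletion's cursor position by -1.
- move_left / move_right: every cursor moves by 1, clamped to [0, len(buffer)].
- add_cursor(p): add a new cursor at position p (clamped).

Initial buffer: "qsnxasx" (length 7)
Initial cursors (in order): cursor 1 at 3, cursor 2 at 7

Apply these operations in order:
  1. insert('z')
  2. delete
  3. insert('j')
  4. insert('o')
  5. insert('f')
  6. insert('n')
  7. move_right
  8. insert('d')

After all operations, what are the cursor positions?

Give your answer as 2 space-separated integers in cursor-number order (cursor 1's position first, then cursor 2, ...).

After op 1 (insert('z')): buffer="qsnzxasxz" (len 9), cursors c1@4 c2@9, authorship ...1....2
After op 2 (delete): buffer="qsnxasx" (len 7), cursors c1@3 c2@7, authorship .......
After op 3 (insert('j')): buffer="qsnjxasxj" (len 9), cursors c1@4 c2@9, authorship ...1....2
After op 4 (insert('o')): buffer="qsnjoxasxjo" (len 11), cursors c1@5 c2@11, authorship ...11....22
After op 5 (insert('f')): buffer="qsnjofxasxjof" (len 13), cursors c1@6 c2@13, authorship ...111....222
After op 6 (insert('n')): buffer="qsnjofnxasxjofn" (len 15), cursors c1@7 c2@15, authorship ...1111....2222
After op 7 (move_right): buffer="qsnjofnxasxjofn" (len 15), cursors c1@8 c2@15, authorship ...1111....2222
After op 8 (insert('d')): buffer="qsnjofnxdasxjofnd" (len 17), cursors c1@9 c2@17, authorship ...1111.1...22222

Answer: 9 17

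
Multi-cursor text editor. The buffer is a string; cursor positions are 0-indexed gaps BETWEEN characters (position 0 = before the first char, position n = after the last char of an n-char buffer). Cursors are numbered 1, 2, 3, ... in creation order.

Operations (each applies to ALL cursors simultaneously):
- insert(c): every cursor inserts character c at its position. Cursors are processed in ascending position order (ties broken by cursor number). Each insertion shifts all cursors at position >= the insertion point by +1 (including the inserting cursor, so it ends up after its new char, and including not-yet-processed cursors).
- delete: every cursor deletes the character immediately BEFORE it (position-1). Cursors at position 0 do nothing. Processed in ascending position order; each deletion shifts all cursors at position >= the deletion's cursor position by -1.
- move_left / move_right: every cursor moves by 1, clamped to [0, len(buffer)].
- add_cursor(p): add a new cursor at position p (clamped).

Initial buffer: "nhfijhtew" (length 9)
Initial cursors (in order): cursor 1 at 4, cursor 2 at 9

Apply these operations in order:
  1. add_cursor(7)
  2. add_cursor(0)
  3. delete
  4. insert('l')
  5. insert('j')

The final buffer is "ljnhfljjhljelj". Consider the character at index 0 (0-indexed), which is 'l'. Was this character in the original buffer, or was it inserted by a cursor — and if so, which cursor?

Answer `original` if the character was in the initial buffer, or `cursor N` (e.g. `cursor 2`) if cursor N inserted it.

Answer: cursor 4

Derivation:
After op 1 (add_cursor(7)): buffer="nhfijhtew" (len 9), cursors c1@4 c3@7 c2@9, authorship .........
After op 2 (add_cursor(0)): buffer="nhfijhtew" (len 9), cursors c4@0 c1@4 c3@7 c2@9, authorship .........
After op 3 (delete): buffer="nhfjhe" (len 6), cursors c4@0 c1@3 c3@5 c2@6, authorship ......
After op 4 (insert('l')): buffer="lnhfljhlel" (len 10), cursors c4@1 c1@5 c3@8 c2@10, authorship 4...1..3.2
After op 5 (insert('j')): buffer="ljnhfljjhljelj" (len 14), cursors c4@2 c1@7 c3@11 c2@14, authorship 44...11..33.22
Authorship (.=original, N=cursor N): 4 4 . . . 1 1 . . 3 3 . 2 2
Index 0: author = 4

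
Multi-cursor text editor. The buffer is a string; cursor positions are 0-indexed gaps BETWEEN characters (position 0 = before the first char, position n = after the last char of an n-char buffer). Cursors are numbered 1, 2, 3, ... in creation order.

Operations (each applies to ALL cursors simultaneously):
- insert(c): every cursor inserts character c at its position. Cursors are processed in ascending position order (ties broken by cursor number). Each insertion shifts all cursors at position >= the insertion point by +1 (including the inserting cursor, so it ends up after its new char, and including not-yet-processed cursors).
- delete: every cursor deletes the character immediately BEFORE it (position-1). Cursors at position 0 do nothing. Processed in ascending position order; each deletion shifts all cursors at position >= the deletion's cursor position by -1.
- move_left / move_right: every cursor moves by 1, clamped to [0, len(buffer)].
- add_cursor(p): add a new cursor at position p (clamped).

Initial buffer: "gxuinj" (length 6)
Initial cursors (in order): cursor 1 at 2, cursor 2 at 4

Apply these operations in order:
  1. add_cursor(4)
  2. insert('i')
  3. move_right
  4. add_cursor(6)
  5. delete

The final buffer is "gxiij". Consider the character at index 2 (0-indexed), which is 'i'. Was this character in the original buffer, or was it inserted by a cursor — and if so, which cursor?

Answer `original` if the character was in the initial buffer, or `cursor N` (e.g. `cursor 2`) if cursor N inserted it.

Answer: cursor 1

Derivation:
After op 1 (add_cursor(4)): buffer="gxuinj" (len 6), cursors c1@2 c2@4 c3@4, authorship ......
After op 2 (insert('i')): buffer="gxiuiiinj" (len 9), cursors c1@3 c2@7 c3@7, authorship ..1..23..
After op 3 (move_right): buffer="gxiuiiinj" (len 9), cursors c1@4 c2@8 c3@8, authorship ..1..23..
After op 4 (add_cursor(6)): buffer="gxiuiiinj" (len 9), cursors c1@4 c4@6 c2@8 c3@8, authorship ..1..23..
After op 5 (delete): buffer="gxiij" (len 5), cursors c1@3 c2@4 c3@4 c4@4, authorship ..1..
Authorship (.=original, N=cursor N): . . 1 . .
Index 2: author = 1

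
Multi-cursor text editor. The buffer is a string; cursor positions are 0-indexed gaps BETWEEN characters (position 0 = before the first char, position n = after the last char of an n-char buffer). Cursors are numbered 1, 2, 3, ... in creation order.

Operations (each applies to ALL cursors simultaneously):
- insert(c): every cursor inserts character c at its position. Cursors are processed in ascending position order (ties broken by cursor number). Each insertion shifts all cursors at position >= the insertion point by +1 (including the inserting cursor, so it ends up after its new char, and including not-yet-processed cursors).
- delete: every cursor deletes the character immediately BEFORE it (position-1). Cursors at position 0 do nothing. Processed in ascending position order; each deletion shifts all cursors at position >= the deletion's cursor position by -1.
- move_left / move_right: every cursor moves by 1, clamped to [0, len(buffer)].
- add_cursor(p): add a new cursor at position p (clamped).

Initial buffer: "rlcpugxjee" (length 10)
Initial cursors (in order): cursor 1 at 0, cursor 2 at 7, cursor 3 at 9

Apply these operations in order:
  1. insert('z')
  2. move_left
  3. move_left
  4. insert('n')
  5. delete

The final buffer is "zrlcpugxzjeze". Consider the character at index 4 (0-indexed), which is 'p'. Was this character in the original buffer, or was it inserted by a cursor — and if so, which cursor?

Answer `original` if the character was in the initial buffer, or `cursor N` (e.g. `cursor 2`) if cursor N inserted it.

After op 1 (insert('z')): buffer="zrlcpugxzjeze" (len 13), cursors c1@1 c2@9 c3@12, authorship 1.......2..3.
After op 2 (move_left): buffer="zrlcpugxzjeze" (len 13), cursors c1@0 c2@8 c3@11, authorship 1.......2..3.
After op 3 (move_left): buffer="zrlcpugxzjeze" (len 13), cursors c1@0 c2@7 c3@10, authorship 1.......2..3.
After op 4 (insert('n')): buffer="nzrlcpugnxzjneze" (len 16), cursors c1@1 c2@9 c3@13, authorship 11......2.2.3.3.
After op 5 (delete): buffer="zrlcpugxzjeze" (len 13), cursors c1@0 c2@7 c3@10, authorship 1.......2..3.
Authorship (.=original, N=cursor N): 1 . . . . . . . 2 . . 3 .
Index 4: author = original

Answer: original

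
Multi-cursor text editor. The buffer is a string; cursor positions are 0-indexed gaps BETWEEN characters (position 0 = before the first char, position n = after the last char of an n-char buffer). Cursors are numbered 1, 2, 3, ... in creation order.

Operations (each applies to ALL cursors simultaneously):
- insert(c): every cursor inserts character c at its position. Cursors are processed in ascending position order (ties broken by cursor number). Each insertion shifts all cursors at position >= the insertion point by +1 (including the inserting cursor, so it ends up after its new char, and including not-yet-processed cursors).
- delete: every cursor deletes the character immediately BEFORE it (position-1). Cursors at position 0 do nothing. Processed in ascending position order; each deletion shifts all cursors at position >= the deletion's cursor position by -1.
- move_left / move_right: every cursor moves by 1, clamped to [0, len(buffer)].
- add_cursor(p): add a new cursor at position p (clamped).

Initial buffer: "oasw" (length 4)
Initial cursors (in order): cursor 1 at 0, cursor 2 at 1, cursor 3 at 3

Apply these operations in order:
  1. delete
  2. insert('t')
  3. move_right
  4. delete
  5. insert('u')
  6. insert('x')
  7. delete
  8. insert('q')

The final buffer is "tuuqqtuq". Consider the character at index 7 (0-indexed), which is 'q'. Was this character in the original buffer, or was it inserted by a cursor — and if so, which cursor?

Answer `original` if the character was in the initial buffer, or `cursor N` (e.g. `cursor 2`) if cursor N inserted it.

After op 1 (delete): buffer="aw" (len 2), cursors c1@0 c2@0 c3@1, authorship ..
After op 2 (insert('t')): buffer="ttatw" (len 5), cursors c1@2 c2@2 c3@4, authorship 12.3.
After op 3 (move_right): buffer="ttatw" (len 5), cursors c1@3 c2@3 c3@5, authorship 12.3.
After op 4 (delete): buffer="tt" (len 2), cursors c1@1 c2@1 c3@2, authorship 13
After op 5 (insert('u')): buffer="tuutu" (len 5), cursors c1@3 c2@3 c3@5, authorship 11233
After op 6 (insert('x')): buffer="tuuxxtux" (len 8), cursors c1@5 c2@5 c3@8, authorship 11212333
After op 7 (delete): buffer="tuutu" (len 5), cursors c1@3 c2@3 c3@5, authorship 11233
After op 8 (insert('q')): buffer="tuuqqtuq" (len 8), cursors c1@5 c2@5 c3@8, authorship 11212333
Authorship (.=original, N=cursor N): 1 1 2 1 2 3 3 3
Index 7: author = 3

Answer: cursor 3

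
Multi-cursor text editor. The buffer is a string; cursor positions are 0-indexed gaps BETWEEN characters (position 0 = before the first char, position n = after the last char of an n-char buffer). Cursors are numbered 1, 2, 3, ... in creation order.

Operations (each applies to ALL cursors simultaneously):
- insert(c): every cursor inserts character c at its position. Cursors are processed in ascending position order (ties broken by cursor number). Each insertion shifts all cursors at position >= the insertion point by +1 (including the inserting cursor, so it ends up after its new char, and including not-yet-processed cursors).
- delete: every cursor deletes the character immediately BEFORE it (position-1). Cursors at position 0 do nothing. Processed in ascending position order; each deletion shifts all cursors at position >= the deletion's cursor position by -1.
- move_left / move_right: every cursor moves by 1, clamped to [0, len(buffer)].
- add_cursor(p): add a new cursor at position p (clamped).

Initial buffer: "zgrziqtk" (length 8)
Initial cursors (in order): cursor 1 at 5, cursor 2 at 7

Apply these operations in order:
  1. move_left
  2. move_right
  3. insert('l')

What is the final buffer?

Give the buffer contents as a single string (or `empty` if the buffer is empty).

After op 1 (move_left): buffer="zgrziqtk" (len 8), cursors c1@4 c2@6, authorship ........
After op 2 (move_right): buffer="zgrziqtk" (len 8), cursors c1@5 c2@7, authorship ........
After op 3 (insert('l')): buffer="zgrzilqtlk" (len 10), cursors c1@6 c2@9, authorship .....1..2.

Answer: zgrzilqtlk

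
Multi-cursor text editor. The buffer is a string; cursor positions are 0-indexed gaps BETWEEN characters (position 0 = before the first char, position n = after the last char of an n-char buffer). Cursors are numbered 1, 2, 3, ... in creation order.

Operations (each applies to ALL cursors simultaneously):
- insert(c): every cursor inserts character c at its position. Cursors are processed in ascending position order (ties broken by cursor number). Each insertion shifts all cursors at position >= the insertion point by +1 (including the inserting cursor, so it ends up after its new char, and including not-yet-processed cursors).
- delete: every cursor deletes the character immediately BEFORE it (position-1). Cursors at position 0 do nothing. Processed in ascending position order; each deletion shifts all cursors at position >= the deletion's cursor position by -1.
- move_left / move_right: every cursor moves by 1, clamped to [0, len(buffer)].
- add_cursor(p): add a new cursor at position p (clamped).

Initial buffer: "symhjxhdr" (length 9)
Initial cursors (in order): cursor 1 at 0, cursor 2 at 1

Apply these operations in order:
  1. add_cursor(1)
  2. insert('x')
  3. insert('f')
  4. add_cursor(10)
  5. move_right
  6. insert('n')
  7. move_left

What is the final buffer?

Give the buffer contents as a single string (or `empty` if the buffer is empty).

Answer: xfsnxxffynnmhjnxhdr

Derivation:
After op 1 (add_cursor(1)): buffer="symhjxhdr" (len 9), cursors c1@0 c2@1 c3@1, authorship .........
After op 2 (insert('x')): buffer="xsxxymhjxhdr" (len 12), cursors c1@1 c2@4 c3@4, authorship 1.23........
After op 3 (insert('f')): buffer="xfsxxffymhjxhdr" (len 15), cursors c1@2 c2@7 c3@7, authorship 11.2323........
After op 4 (add_cursor(10)): buffer="xfsxxffymhjxhdr" (len 15), cursors c1@2 c2@7 c3@7 c4@10, authorship 11.2323........
After op 5 (move_right): buffer="xfsxxffymhjxhdr" (len 15), cursors c1@3 c2@8 c3@8 c4@11, authorship 11.2323........
After op 6 (insert('n')): buffer="xfsnxxffynnmhjnxhdr" (len 19), cursors c1@4 c2@11 c3@11 c4@15, authorship 11.12323.23...4....
After op 7 (move_left): buffer="xfsnxxffynnmhjnxhdr" (len 19), cursors c1@3 c2@10 c3@10 c4@14, authorship 11.12323.23...4....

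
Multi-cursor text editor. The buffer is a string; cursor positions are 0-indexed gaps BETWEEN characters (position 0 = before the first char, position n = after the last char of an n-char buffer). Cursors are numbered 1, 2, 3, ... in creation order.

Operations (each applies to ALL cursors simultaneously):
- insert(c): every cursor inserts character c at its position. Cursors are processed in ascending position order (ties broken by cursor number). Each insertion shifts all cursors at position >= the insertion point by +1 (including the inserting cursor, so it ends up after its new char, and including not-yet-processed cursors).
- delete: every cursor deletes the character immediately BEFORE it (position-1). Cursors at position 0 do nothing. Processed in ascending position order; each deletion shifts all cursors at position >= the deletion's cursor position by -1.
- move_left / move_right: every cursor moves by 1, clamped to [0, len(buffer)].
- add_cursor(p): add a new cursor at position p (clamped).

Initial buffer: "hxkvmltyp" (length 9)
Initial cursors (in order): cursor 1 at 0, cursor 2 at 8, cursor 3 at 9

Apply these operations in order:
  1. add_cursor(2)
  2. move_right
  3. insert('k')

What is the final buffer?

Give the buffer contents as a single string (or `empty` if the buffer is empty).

Answer: hkxkkvmltypkk

Derivation:
After op 1 (add_cursor(2)): buffer="hxkvmltyp" (len 9), cursors c1@0 c4@2 c2@8 c3@9, authorship .........
After op 2 (move_right): buffer="hxkvmltyp" (len 9), cursors c1@1 c4@3 c2@9 c3@9, authorship .........
After op 3 (insert('k')): buffer="hkxkkvmltypkk" (len 13), cursors c1@2 c4@5 c2@13 c3@13, authorship .1..4......23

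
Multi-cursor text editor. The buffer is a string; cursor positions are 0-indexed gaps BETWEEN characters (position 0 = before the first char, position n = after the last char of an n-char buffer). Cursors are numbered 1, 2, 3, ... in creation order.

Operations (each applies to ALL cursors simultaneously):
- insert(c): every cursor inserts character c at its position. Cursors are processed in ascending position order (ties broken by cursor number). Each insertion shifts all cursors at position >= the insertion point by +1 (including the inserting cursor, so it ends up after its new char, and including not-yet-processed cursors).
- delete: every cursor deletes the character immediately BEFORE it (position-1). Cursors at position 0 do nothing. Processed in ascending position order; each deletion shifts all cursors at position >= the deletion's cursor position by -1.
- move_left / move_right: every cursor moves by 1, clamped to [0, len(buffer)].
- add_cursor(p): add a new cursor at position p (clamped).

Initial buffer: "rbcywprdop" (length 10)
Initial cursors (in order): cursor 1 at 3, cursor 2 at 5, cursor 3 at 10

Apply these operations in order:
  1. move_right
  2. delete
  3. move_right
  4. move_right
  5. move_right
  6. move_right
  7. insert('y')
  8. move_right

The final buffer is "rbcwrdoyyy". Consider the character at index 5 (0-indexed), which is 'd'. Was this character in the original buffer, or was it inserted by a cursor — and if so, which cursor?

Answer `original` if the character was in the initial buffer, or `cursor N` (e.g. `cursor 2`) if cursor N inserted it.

After op 1 (move_right): buffer="rbcywprdop" (len 10), cursors c1@4 c2@6 c3@10, authorship ..........
After op 2 (delete): buffer="rbcwrdo" (len 7), cursors c1@3 c2@4 c3@7, authorship .......
After op 3 (move_right): buffer="rbcwrdo" (len 7), cursors c1@4 c2@5 c3@7, authorship .......
After op 4 (move_right): buffer="rbcwrdo" (len 7), cursors c1@5 c2@6 c3@7, authorship .......
After op 5 (move_right): buffer="rbcwrdo" (len 7), cursors c1@6 c2@7 c3@7, authorship .......
After op 6 (move_right): buffer="rbcwrdo" (len 7), cursors c1@7 c2@7 c3@7, authorship .......
After op 7 (insert('y')): buffer="rbcwrdoyyy" (len 10), cursors c1@10 c2@10 c3@10, authorship .......123
After op 8 (move_right): buffer="rbcwrdoyyy" (len 10), cursors c1@10 c2@10 c3@10, authorship .......123
Authorship (.=original, N=cursor N): . . . . . . . 1 2 3
Index 5: author = original

Answer: original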